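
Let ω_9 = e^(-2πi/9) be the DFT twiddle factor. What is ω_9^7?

ω_9^7 = e^(-2πi·7/9)
= cos(-2π·7/9) + i·sin(-2π·7/9)
= cos(-14π/9) + i·sin(-14π/9)

ω_9^7 = cos(-14π/9) + i·sin(-14π/9) = 0.1736+0.9848i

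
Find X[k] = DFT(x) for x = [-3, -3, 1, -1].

X[k] = Σ(n=0 to 3) x[n] · ω_4^(nk)
where ω_4 = e^(-2πi/4)

Computing each X[k]:
X[0] = -6
X[1] = -4+2i
X[2] = 2
X[3] = -4-2i

X = [-6, -4+2i, 2, -4-2i]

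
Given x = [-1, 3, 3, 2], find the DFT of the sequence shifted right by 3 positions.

Time shift by 3: X_shifted[k] = ω_4^(3k) · X[k]
Shifted x = [3, 3, 2, -1]

DFT(x[n-3]) = [7, 1-4i, 3, 1+4i]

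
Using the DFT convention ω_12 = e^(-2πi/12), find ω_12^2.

ω_12^2 = e^(-2πi·2/12)
= cos(-2π·2/12) + i·sin(-2π·2/12)
= cos(-4π/12) + i·sin(-4π/12)

ω_12^2 = cos(-4π/12) + i·sin(-4π/12) = 0.5000-0.8660i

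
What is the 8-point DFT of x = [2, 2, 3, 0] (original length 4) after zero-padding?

Original 4-point DFT: [7, -1-2i, 3, -1+2i]
Zero-padded 8-point DFT provides frequency interpolation.

DFT_8([x, 0, ...]) = [7, 3.4142-4.4142i, -1-2i, 0.5858+1.5858i, 3, 0.5858-1.5858i, -1+2i, 3.4142+4.4142i]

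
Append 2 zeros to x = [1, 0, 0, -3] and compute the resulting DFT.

Original 4-point DFT: [-2, 1-3i, 4, 1+3i]
Zero-padded 6-point DFT provides frequency interpolation.

DFT_6([x, 0, ...]) = [-2, 4, -2, 4, -2, 4]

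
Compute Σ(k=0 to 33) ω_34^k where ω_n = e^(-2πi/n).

Sum of all nth roots of unity equals 0 for n > 1 (geometric series with r ≠ 1).

0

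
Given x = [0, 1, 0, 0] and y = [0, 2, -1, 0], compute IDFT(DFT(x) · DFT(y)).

(x ⊛ y)[n] = Σ(m=0 to 3) x[m] · y[(n-m) mod 4]

Computing each output sample:
(x ⊛ y)[0] = 0
(x ⊛ y)[1] = 0
(x ⊛ y)[2] = 2
(x ⊛ y)[3] = -1

x ⊛ y = [0, 0, 2, -1]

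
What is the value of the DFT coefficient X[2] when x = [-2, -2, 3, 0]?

X[2] = Σ(n=0 to 3) x[n] · ω_4^(2n) where ω_4 = e^(-2πi/4)
= (-2)·ω_4^0 + (-2)·ω_4^2 + (3)·ω_4^4 + (0)·ω_4^6

X[2] = 3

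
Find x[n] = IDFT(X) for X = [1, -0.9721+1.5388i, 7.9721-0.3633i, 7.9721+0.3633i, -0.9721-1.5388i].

x[n] = (1/5) Σ(k=0 to 4) X[k] · e^(2πikn/5)

Computing each x[n]:
x[0] = 3
x[1] = -3
x[2] = 1
x[3] = 2
x[4] = -2

x = [3, -3, 1, 2, -2]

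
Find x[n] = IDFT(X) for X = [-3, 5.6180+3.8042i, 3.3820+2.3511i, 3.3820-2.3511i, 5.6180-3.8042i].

x[n] = (1/5) Σ(k=0 to 4) X[k] · e^(2πikn/5)

Computing each x[n]:
x[0] = 3
x[1] = -3
x[2] = -2
x[3] = -2
x[4] = 1

x = [3, -3, -2, -2, 1]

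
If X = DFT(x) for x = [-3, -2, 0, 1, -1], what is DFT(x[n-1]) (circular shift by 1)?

Time shift by 1: X_shifted[k] = ω_5^(1k) · X[k]
Shifted x = [-1, -3, -2, 0, 1]

DFT(x[n-1]) = [-5, 4.9798i, 0.4490i, -0.4490i, -4.9798i]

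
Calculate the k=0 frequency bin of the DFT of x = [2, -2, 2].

X[0] = Σ(n=0 to 2) x[n] · ω_3^0 = Σ x[n]
= (2) + (-2) + (2)

X[0] = 2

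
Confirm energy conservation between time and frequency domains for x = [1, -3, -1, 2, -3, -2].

Time domain:
Σ|x[n]|² = |1|² + |-3|² + |-1|² + |2|² + |-3|² + |-2|² = 28.0000

Frequency domain:
(1/6)Σ|X[k]|² = (1/6)(|-6|² + |-1.5000-0.8660i|² + |7.5000+2.5981i|² + |0|² + |7.5000-2.5981i|² + |-1.5000+0.8660i|²) = (1/6)·168.0000 = 28.0000

Both sides agree, confirming Parseval's theorem.

Σ|x[n]|² = (1/N)Σ|X[k]|² = 28.0000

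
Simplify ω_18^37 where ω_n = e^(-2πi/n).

Since ω_18^18 = 1, powers reduce modulo 18.
37 mod 18 = 1
So ω_18^37 = ω_18^1 = e^(-2πi·1/18)

ω_18^37 = ω_18^1 = 0.9397-0.3420i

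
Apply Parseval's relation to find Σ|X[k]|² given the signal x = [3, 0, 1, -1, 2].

Parseval: Σ|x[n]|² = (1/N)Σ|X[k]|², so Σ|X[k]|² = N·Σ|x[n]|² = 5·15.0000

Σ|X[k]|² = N·Σ|x[n]|² = 5·15.0000 = 75.0000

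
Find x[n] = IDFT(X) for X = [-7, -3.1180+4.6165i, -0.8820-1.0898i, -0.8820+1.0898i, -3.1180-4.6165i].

x[n] = (1/5) Σ(k=0 to 4) X[k] · e^(2πikn/5)

Computing each x[n]:
x[0] = -3
x[1] = -3
x[2] = -2
x[3] = 1
x[4] = 0

x = [-3, -3, -2, 1, 0]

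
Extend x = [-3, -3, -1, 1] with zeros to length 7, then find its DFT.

Original 4-point DFT: [-6, -2+4i, -2, -2-4i]
Zero-padded 7-point DFT provides frequency interpolation.

DFT_7([x, 0, ...]) = [-6, -5.5489+2.8865i, -0.8080+3.2727i, -1.1431-0.4551i, -1.1431+0.4551i, -0.8080-3.2727i, -5.5489-2.8865i]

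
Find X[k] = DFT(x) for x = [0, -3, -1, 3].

X[k] = Σ(n=0 to 3) x[n] · ω_4^(nk)
where ω_4 = e^(-2πi/4)

Computing each X[k]:
X[0] = -1
X[1] = 1+6i
X[2] = -1
X[3] = 1-6i

X = [-1, 1+6i, -1, 1-6i]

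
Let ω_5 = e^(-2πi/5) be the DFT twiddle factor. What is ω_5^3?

ω_5^3 = e^(-2πi·3/5)
= cos(-2π·3/5) + i·sin(-2π·3/5)
= cos(-6π/5) + i·sin(-6π/5)

ω_5^3 = cos(-6π/5) + i·sin(-6π/5) = -0.8090+0.5878i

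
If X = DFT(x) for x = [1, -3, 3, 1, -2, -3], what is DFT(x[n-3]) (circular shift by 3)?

Time shift by 3: X_shifted[k] = ω_6^(3k) · X[k]
Shifted x = [1, -2, -3, 1, -3, 3]

DFT(x[n-3]) = [-3, 3.5000+4.3301i, 4.5000+4.3301i, -7, 4.5000-4.3301i, 3.5000-4.3301i]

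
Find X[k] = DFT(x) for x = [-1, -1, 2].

X[k] = Σ(n=0 to 2) x[n] · ω_3^(nk)
where ω_3 = e^(-2πi/3)

Computing each X[k]:
X[0] = 0
X[1] = -1.5000+2.5981i
X[2] = -1.5000-2.5981i

X = [0, -1.5000+2.5981i, -1.5000-2.5981i]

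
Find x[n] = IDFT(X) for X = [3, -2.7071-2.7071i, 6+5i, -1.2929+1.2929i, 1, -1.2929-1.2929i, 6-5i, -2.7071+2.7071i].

x[n] = (1/8) Σ(k=0 to 7) X[k] · e^(2πikn/8)

Computing each x[n]:
x[0] = 1
x[1] = -1
x[2] = 0
x[3] = 2
x[4] = 3
x[5] = -1
x[6] = -2
x[7] = 1

x = [1, -1, 0, 2, 3, -1, -2, 1]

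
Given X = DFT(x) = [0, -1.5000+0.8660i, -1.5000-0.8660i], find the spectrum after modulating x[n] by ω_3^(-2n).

Modulation property: DFT(ω_3^(-2n)·x[n]) = X[(k-2) mod 3], so circularly shift X by 2 positions.

X[k-2] = [-1.5000+0.8660i, -1.5000-0.8660i, 0]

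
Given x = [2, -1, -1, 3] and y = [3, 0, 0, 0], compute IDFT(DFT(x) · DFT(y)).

(x ⊛ y)[n] = Σ(m=0 to 3) x[m] · y[(n-m) mod 4]

Computing each output sample:
(x ⊛ y)[0] = 6
(x ⊛ y)[1] = -3
(x ⊛ y)[2] = -3
(x ⊛ y)[3] = 9

x ⊛ y = [6, -3, -3, 9]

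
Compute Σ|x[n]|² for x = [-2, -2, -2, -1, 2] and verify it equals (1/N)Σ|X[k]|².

Time domain:
Σ|x[n]|² = |-2|² + |-2|² + |-2|² + |-1|² + |2|² = 17.0000

Frequency domain:
(1/5)Σ|X[k]|² = (1/5)(|-5|² + |0.4271+4.3920i|² + |-2.9271+1.4001i|² + |-2.9271-1.4001i|² + |0.4271-4.3920i|²) = (1/5)·85.0000 = 17.0000

Both sides agree, confirming Parseval's theorem.

Σ|x[n]|² = (1/N)Σ|X[k]|² = 17.0000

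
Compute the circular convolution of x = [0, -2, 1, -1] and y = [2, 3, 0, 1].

(x ⊛ y)[n] = Σ(m=0 to 3) x[m] · y[(n-m) mod 4]

Computing each output sample:
(x ⊛ y)[0] = -5
(x ⊛ y)[1] = -3
(x ⊛ y)[2] = -5
(x ⊛ y)[3] = 1

x ⊛ y = [-5, -3, -5, 1]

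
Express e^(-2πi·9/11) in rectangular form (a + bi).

ω_11^9 = e^(-2πi·9/11)
= cos(-2π·9/11) + i·sin(-2π·9/11)
= cos(-18π/11) + i·sin(-18π/11)

ω_11^9 = cos(-18π/11) + i·sin(-18π/11) = 0.4154+0.9096i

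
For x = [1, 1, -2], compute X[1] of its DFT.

X[1] = Σ(n=0 to 2) x[n] · ω_3^(1n) where ω_3 = e^(-2πi/3)
= (1)·ω_3^0 + (1)·ω_3^1 + (-2)·ω_3^2

X[1] = 1.5000-2.5981i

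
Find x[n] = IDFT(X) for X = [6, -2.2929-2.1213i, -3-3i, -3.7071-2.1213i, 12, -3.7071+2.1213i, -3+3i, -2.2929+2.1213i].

x[n] = (1/8) Σ(k=0 to 7) X[k] · e^(2πikn/8)

Computing each x[n]:
x[0] = 0
x[1] = 1
x[2] = 3
x[3] = -1
x[4] = 3
x[5] = -1
x[6] = 3
x[7] = -2

x = [0, 1, 3, -1, 3, -1, 3, -2]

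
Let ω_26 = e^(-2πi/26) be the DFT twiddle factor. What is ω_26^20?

ω_26^20 = e^(-2πi·20/26)
= cos(-2π·20/26) + i·sin(-2π·20/26)
= cos(-40π/26) + i·sin(-40π/26)

ω_26^20 = cos(-40π/26) + i·sin(-40π/26) = 0.1205+0.9927i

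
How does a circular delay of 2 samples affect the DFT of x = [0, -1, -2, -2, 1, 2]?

Time shift by 2: X_shifted[k] = ω_6^(2k) · X[k]
Shifted x = [1, 2, 0, -1, -2, -2]

DFT(x[n-2]) = [-2, 3.0000-5.1962i, 1.0000-1.7321i, 0, 1.0000+1.7321i, 3.0000+5.1962i]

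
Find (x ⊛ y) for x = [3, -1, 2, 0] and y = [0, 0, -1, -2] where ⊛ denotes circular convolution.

(x ⊛ y)[n] = Σ(m=0 to 3) x[m] · y[(n-m) mod 4]

Computing each output sample:
(x ⊛ y)[0] = 0
(x ⊛ y)[1] = -4
(x ⊛ y)[2] = -3
(x ⊛ y)[3] = -5

x ⊛ y = [0, -4, -3, -5]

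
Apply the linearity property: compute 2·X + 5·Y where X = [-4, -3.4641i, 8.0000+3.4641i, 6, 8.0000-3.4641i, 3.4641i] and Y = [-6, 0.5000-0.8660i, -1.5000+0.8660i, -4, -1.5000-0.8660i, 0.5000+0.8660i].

By linearity: DFT(2x + 5y) = 2·DFT(x) + 5·DFT(y)
= 2·[-4, -3.4641i, 8.0000+3.4641i, 6, 8.0000-3.4641i, 3.4641i] + 5·[-6, 0.5000-0.8660i, -1.5000+0.8660i, -4, -1.5000-0.8660i, 0.5000+0.8660i]

Computing element-wise:
Z[0] = 2·(-4) + 5·(-6) = -38
Z[1] = 2·(-3.4641i) + 5·(0.5000-0.8660i) = 2.5000-11.2582i
Z[2] = 2·(8.0000+3.4641i) + 5·(-1.5000+0.8660i) = 8.5000+11.2582i
Z[3] = 2·(6) + 5·(-4) = -8
Z[4] = 2·(8.0000-3.4641i) + 5·(-1.5000-0.8660i) = 8.5000-11.2582i
Z[5] = 2·(3.4641i) + 5·(0.5000+0.8660i) = 2.5000+11.2582i

DFT(2x + 5y) = 2·X + 5·Y = [-38, 2.5000-11.2582i, 8.5000+11.2582i, -8, 8.5000-11.2582i, 2.5000+11.2582i]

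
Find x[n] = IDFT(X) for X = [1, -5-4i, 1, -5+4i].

x[n] = (1/4) Σ(k=0 to 3) X[k] · e^(2πikn/4)

Computing each x[n]:
x[0] = -2
x[1] = 2
x[2] = 3
x[3] = -2

x = [-2, 2, 3, -2]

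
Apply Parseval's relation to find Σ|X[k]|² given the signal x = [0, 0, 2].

Parseval: Σ|x[n]|² = (1/N)Σ|X[k]|², so Σ|X[k]|² = N·Σ|x[n]|² = 3·4.0000

Σ|X[k]|² = N·Σ|x[n]|² = 3·4.0000 = 12.0000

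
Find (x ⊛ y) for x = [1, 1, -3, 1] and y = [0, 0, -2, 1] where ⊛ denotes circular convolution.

(x ⊛ y)[n] = Σ(m=0 to 3) x[m] · y[(n-m) mod 4]

Computing each output sample:
(x ⊛ y)[0] = 7
(x ⊛ y)[1] = -5
(x ⊛ y)[2] = -1
(x ⊛ y)[3] = -1

x ⊛ y = [7, -5, -1, -1]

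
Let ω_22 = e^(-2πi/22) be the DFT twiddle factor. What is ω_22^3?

ω_22^3 = e^(-2πi·3/22)
= cos(-2π·3/22) + i·sin(-2π·3/22)
= cos(-6π/22) + i·sin(-6π/22)

ω_22^3 = cos(-6π/22) + i·sin(-6π/22) = 0.6549-0.7557i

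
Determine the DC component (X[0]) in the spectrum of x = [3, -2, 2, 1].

X[0] = Σ(n=0 to 3) x[n] · ω_4^0 = Σ x[n]
= (3) + (-2) + (2) + (1)

X[0] = 4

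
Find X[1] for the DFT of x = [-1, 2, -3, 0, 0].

X[1] = Σ(n=0 to 4) x[n] · ω_5^(1n) where ω_5 = e^(-2πi/5)
= (-1)·ω_5^0 + (2)·ω_5^1 + (-3)·ω_5^2 + (0)·ω_5^3 + (0)·ω_5^4

X[1] = 2.0451-0.1388i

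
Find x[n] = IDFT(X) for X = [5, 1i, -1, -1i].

x[n] = (1/4) Σ(k=0 to 3) X[k] · e^(2πikn/4)

Computing each x[n]:
x[0] = 1
x[1] = 1
x[2] = 1
x[3] = 2

x = [1, 1, 1, 2]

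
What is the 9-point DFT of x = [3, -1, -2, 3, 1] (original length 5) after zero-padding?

Original 5-point DFT: [4, 2.1910+4.8410i, 3.3090-3.5797i, 3.3090+3.5797i, 2.1910-4.8410i]
Zero-padded 9-point DFT provides frequency interpolation.

DFT_9([x, 0, ...]) = [4, -0.5530-0.3277i, 3.9718+4.9097i, 7.0000-1.7321i, 1.0813-2.5568i, 1.0813+2.5568i, 7.0000+1.7321i, 3.9718-4.9097i, -0.5530+0.3277i]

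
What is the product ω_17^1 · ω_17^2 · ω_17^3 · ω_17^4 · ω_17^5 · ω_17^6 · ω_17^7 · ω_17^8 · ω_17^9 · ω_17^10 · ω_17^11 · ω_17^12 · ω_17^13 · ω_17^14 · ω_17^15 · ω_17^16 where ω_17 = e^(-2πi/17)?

The primitive 17th roots of unity are ω_17^k for k coprime to 17: k ∈ {1, 2, 3, 4, 5, 6, 7, 8, 9, 10, 11, 12, 13, 14, 15, 16}
Their product equals the constant term of the cyclotomic polynomial Φ_17(x) up to sign.
For n ≥ 3, the product of all primitive nth roots of unity is 1. (For n=1 it is 1; for n=2 it is -1.)

1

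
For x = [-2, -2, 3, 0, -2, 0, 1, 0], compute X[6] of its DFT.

X[6] = Σ(n=0 to 7) x[n] · ω_8^(6n) where ω_8 = e^(-2πi/8)
= (-2)·ω_8^0 + (-2)·ω_8^6 + (3)·ω_8^12 + (0)·ω_8^18 + (-2)·ω_8^24 + (0)·ω_8^30 + (1)·ω_8^36 + (0)·ω_8^42

X[6] = -8-2i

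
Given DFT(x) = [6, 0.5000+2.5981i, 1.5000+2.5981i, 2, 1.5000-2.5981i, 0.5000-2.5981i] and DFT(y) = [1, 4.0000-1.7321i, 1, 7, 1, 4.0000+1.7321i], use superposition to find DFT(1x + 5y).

By linearity: DFT(1x + 5y) = 1·DFT(x) + 5·DFT(y)
= 1·[6, 0.5000+2.5981i, 1.5000+2.5981i, 2, 1.5000-2.5981i, 0.5000-2.5981i] + 5·[1, 4.0000-1.7321i, 1, 7, 1, 4.0000+1.7321i]

Computing element-wise:
Z[0] = 1·(6) + 5·(1) = 11
Z[1] = 1·(0.5000+2.5981i) + 5·(4.0000-1.7321i) = 20.5000-6.0624i
Z[2] = 1·(1.5000+2.5981i) + 5·(1) = 6.5000+2.5981i
Z[3] = 1·(2) + 5·(7) = 37
Z[4] = 1·(1.5000-2.5981i) + 5·(1) = 6.5000-2.5981i
Z[5] = 1·(0.5000-2.5981i) + 5·(4.0000+1.7321i) = 20.5000+6.0624i

DFT(1x + 5y) = 1·X + 5·Y = [11, 20.5000-6.0624i, 6.5000+2.5981i, 37, 6.5000-2.5981i, 20.5000+6.0624i]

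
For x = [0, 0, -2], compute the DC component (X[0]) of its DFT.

X[0] = Σ(n=0 to 2) x[n] · ω_3^0 = Σ x[n]
= (0) + (0) + (-2)

X[0] = -2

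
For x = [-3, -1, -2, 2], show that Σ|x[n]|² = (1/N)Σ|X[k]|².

Time domain:
Σ|x[n]|² = |-3|² + |-1|² + |-2|² + |2|² = 18.0000

Frequency domain:
(1/4)Σ|X[k]|² = (1/4)(|-4|² + |-1+3i|² + |-6|² + |-1-3i|²) = (1/4)·72.0000 = 18.0000

Both sides agree, confirming Parseval's theorem.

Σ|x[n]|² = (1/N)Σ|X[k]|² = 18.0000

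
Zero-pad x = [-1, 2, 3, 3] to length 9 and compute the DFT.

Original 4-point DFT: [7, -4+1i, -3, -4-1i]
Zero-padded 9-point DFT provides frequency interpolation.

DFT_9([x, 0, ...]) = [7, -0.4470-6.8381i, -4.9718-0.3976i, -0.5000+0.8660i, -2.0813-1.3538i, -2.0813+1.3538i, -0.5000-0.8660i, -4.9718+0.3976i, -0.4470+6.8381i]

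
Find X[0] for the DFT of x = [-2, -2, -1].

X[0] = Σ(n=0 to 2) x[n] · ω_3^0 = Σ x[n]
= (-2) + (-2) + (-1)

X[0] = -5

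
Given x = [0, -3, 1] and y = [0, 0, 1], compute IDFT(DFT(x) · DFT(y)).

(x ⊛ y)[n] = Σ(m=0 to 2) x[m] · y[(n-m) mod 3]

Computing each output sample:
(x ⊛ y)[0] = -3
(x ⊛ y)[1] = 1
(x ⊛ y)[2] = 0

x ⊛ y = [-3, 1, 0]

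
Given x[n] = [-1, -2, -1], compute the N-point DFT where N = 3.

X[k] = Σ(n=0 to 2) x[n] · ω_3^(nk)
where ω_3 = e^(-2πi/3)

Computing each X[k]:
X[0] = -4
X[1] = 0.5000+0.8660i
X[2] = 0.5000-0.8660i

X = [-4, 0.5000+0.8660i, 0.5000-0.8660i]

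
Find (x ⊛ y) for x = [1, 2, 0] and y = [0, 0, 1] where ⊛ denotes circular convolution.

(x ⊛ y)[n] = Σ(m=0 to 2) x[m] · y[(n-m) mod 3]

Computing each output sample:
(x ⊛ y)[0] = 2
(x ⊛ y)[1] = 0
(x ⊛ y)[2] = 1

x ⊛ y = [2, 0, 1]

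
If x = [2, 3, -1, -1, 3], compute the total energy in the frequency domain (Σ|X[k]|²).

Parseval: Σ|x[n]|² = (1/N)Σ|X[k]|², so Σ|X[k]|² = N·Σ|x[n]|² = 5·24.0000

Σ|X[k]|² = N·Σ|x[n]|² = 5·24.0000 = 120.0000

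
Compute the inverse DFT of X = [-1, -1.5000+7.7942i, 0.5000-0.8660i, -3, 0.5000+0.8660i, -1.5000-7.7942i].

x[n] = (1/6) Σ(k=0 to 5) X[k] · e^(2πikn/6)

Computing each x[n]:
x[0] = -1
x[1] = -2
x[2] = -3
x[3] = 1
x[4] = 2
x[5] = 2

x = [-1, -2, -3, 1, 2, 2]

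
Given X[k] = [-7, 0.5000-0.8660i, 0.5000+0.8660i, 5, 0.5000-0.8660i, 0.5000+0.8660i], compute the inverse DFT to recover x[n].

x[n] = (1/6) Σ(k=0 to 5) X[k] · e^(2πikn/6)

Computing each x[n]:
x[0] = 0
x[1] = -2
x[2] = 0
x[3] = -2
x[4] = -1
x[5] = -2

x = [0, -2, 0, -2, -1, -2]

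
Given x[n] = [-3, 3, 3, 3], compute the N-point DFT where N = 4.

X[k] = Σ(n=0 to 3) x[n] · ω_4^(nk)
where ω_4 = e^(-2πi/4)

Computing each X[k]:
X[0] = 6
X[1] = -6
X[2] = -6
X[3] = -6

X = [6, -6, -6, -6]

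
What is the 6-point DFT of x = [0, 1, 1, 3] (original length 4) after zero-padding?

Original 4-point DFT: [5, -1+2i, -3, -1-2i]
Zero-padded 6-point DFT provides frequency interpolation.

DFT_6([x, 0, ...]) = [5, -3.0000-1.7321i, 2, -3, 2, -3.0000+1.7321i]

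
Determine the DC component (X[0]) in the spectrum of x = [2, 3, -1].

X[0] = Σ(n=0 to 2) x[n] · ω_3^0 = Σ x[n]
= (2) + (3) + (-1)

X[0] = 4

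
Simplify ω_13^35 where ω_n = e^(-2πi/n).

Since ω_13^13 = 1, powers reduce modulo 13.
35 mod 13 = 9
So ω_13^35 = ω_13^9 = e^(-2πi·9/13)

ω_13^35 = ω_13^9 = -0.3546+0.9350i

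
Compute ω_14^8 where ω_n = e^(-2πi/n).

ω_14^8 = e^(-2πi·8/14)
= cos(-2π·8/14) + i·sin(-2π·8/14)
= cos(-16π/14) + i·sin(-16π/14)

ω_14^8 = cos(-16π/14) + i·sin(-16π/14) = -0.9010+0.4339i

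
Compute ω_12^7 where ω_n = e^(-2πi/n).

ω_12^7 = e^(-2πi·7/12)
= cos(-2π·7/12) + i·sin(-2π·7/12)
= cos(-14π/12) + i·sin(-14π/12)

ω_12^7 = cos(-14π/12) + i·sin(-14π/12) = -0.8660+0.5000i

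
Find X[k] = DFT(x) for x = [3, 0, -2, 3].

X[k] = Σ(n=0 to 3) x[n] · ω_4^(nk)
where ω_4 = e^(-2πi/4)

Computing each X[k]:
X[0] = 4
X[1] = 5+3i
X[2] = -2
X[3] = 5-3i

X = [4, 5+3i, -2, 5-3i]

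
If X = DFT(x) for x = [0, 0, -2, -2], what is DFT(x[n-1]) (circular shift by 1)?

Time shift by 1: X_shifted[k] = ω_4^(1k) · X[k]
Shifted x = [-2, 0, 0, -2]

DFT(x[n-1]) = [-4, -2-2i, 0, -2+2i]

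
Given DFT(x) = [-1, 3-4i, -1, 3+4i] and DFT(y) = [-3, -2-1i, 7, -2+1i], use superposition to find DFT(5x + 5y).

By linearity: DFT(5x + 5y) = 5·DFT(x) + 5·DFT(y)
= 5·[-1, 3-4i, -1, 3+4i] + 5·[-3, -2-1i, 7, -2+1i]

Computing element-wise:
Z[0] = 5·(-1) + 5·(-3) = -20
Z[1] = 5·(3-4i) + 5·(-2-1i) = 5-25i
Z[2] = 5·(-1) + 5·(7) = 30
Z[3] = 5·(3+4i) + 5·(-2+1i) = 5+25i

DFT(5x + 5y) = 5·X + 5·Y = [-20, 5-25i, 30, 5+25i]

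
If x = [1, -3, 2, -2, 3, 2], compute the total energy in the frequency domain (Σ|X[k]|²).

Parseval: Σ|x[n]|² = (1/N)Σ|X[k]|², so Σ|X[k]|² = N·Σ|x[n]|² = 6·31.0000

Σ|X[k]|² = N·Σ|x[n]|² = 6·31.0000 = 186.0000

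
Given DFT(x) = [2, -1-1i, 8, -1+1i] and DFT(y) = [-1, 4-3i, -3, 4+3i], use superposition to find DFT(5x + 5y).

By linearity: DFT(5x + 5y) = 5·DFT(x) + 5·DFT(y)
= 5·[2, -1-1i, 8, -1+1i] + 5·[-1, 4-3i, -3, 4+3i]

Computing element-wise:
Z[0] = 5·(2) + 5·(-1) = 5
Z[1] = 5·(-1-1i) + 5·(4-3i) = 15-20i
Z[2] = 5·(8) + 5·(-3) = 25
Z[3] = 5·(-1+1i) + 5·(4+3i) = 15+20i

DFT(5x + 5y) = 5·X + 5·Y = [5, 15-20i, 25, 15+20i]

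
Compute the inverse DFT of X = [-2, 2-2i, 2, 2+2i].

x[n] = (1/4) Σ(k=0 to 3) X[k] · e^(2πikn/4)

Computing each x[n]:
x[0] = 1
x[1] = 0
x[2] = -1
x[3] = -2

x = [1, 0, -1, -2]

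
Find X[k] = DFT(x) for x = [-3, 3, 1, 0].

X[k] = Σ(n=0 to 3) x[n] · ω_4^(nk)
where ω_4 = e^(-2πi/4)

Computing each X[k]:
X[0] = 1
X[1] = -4-3i
X[2] = -5
X[3] = -4+3i

X = [1, -4-3i, -5, -4+3i]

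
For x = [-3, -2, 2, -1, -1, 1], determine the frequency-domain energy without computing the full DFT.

Parseval: Σ|x[n]|² = (1/N)Σ|X[k]|², so Σ|X[k]|² = N·Σ|x[n]|² = 6·20.0000

Σ|X[k]|² = N·Σ|x[n]|² = 6·20.0000 = 120.0000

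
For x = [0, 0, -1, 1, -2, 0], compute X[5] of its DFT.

X[5] = Σ(n=0 to 5) x[n] · ω_6^(5n) where ω_6 = e^(-2πi/6)
= (0)·ω_6^0 + (0)·ω_6^5 + (-1)·ω_6^10 + (1)·ω_6^15 + (-2)·ω_6^20 + (0)·ω_6^25

X[5] = 0.5000+0.8660i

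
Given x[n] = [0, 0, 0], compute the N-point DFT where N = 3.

X[k] = Σ(n=0 to 2) x[n] · ω_3^(nk)
where ω_3 = e^(-2πi/3)

Computing each X[k]:
X[0] = 0
X[1] = 0
X[2] = 0

X = [0, 0, 0]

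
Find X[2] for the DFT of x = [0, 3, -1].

X[2] = Σ(n=0 to 2) x[n] · ω_3^(2n) where ω_3 = e^(-2πi/3)
= (0)·ω_3^0 + (3)·ω_3^2 + (-1)·ω_3^4

X[2] = -1.0000+3.4641i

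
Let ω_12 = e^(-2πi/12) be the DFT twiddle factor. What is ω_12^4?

ω_12^4 = e^(-2πi·4/12)
= cos(-2π·4/12) + i·sin(-2π·4/12)
= cos(-8π/12) + i·sin(-8π/12)

ω_12^4 = cos(-8π/12) + i·sin(-8π/12) = -0.5000-0.8660i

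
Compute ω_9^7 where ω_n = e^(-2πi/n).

ω_9^7 = e^(-2πi·7/9)
= cos(-2π·7/9) + i·sin(-2π·7/9)
= cos(-14π/9) + i·sin(-14π/9)

ω_9^7 = cos(-14π/9) + i·sin(-14π/9) = 0.1736+0.9848i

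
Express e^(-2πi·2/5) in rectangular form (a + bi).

ω_5^2 = e^(-2πi·2/5)
= cos(-2π·2/5) + i·sin(-2π·2/5)
= cos(-4π/5) + i·sin(-4π/5)

ω_5^2 = cos(-4π/5) + i·sin(-4π/5) = -0.8090-0.5878i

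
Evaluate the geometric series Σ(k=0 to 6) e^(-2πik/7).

Sum of all nth roots of unity equals 0 for n > 1 (geometric series with r ≠ 1).

0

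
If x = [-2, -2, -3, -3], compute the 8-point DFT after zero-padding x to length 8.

Original 4-point DFT: [-10, 1-1i, 0, 1+1i]
Zero-padded 8-point DFT provides frequency interpolation.

DFT_8([x, 0, ...]) = [-10, -1.2929+6.5355i, 1-1i, -2.7071+0.5355i, 0, -2.7071-0.5355i, 1+1i, -1.2929-6.5355i]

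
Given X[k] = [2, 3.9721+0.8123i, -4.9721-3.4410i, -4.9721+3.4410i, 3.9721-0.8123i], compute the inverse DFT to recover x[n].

x[n] = (1/5) Σ(k=0 to 4) X[k] · e^(2πikn/5)

Computing each x[n]:
x[0] = 0
x[1] = 3
x[2] = -3
x[3] = 0
x[4] = 2

x = [0, 3, -3, 0, 2]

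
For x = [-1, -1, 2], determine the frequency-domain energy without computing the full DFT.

Parseval: Σ|x[n]|² = (1/N)Σ|X[k]|², so Σ|X[k]|² = N·Σ|x[n]|² = 3·6.0000

Σ|X[k]|² = N·Σ|x[n]|² = 3·6.0000 = 18.0000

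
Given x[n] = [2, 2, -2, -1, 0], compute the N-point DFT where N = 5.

X[k] = Σ(n=0 to 4) x[n] · ω_5^(nk)
where ω_5 = e^(-2πi/5)

Computing each X[k]:
X[0] = 1
X[1] = 5.0451-1.3143i
X[2] = -0.5451-2.1266i
X[3] = -0.5451+2.1266i
X[4] = 5.0451+1.3143i

X = [1, 5.0451-1.3143i, -0.5451-2.1266i, -0.5451+2.1266i, 5.0451+1.3143i]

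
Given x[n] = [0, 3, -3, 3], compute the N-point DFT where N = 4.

X[k] = Σ(n=0 to 3) x[n] · ω_4^(nk)
where ω_4 = e^(-2πi/4)

Computing each X[k]:
X[0] = 3
X[1] = 3
X[2] = -9
X[3] = 3

X = [3, 3, -9, 3]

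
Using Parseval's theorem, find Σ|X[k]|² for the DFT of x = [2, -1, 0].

Parseval: Σ|x[n]|² = (1/N)Σ|X[k]|², so Σ|X[k]|² = N·Σ|x[n]|² = 3·5.0000

Σ|X[k]|² = N·Σ|x[n]|² = 3·5.0000 = 15.0000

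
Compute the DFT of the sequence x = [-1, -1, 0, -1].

X[k] = Σ(n=0 to 3) x[n] · ω_4^(nk)
where ω_4 = e^(-2πi/4)

Computing each X[k]:
X[0] = -3
X[1] = -1
X[2] = 1
X[3] = -1

X = [-3, -1, 1, -1]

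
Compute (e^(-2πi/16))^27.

Since ω_16^16 = 1, powers reduce modulo 16.
27 mod 16 = 11
So ω_16^27 = ω_16^11 = e^(-2πi·11/16)

ω_16^27 = ω_16^11 = -0.3827+0.9239i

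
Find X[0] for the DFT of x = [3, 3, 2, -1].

X[0] = Σ(n=0 to 3) x[n] · ω_4^0 = Σ x[n]
= (3) + (3) + (2) + (-1)

X[0] = 7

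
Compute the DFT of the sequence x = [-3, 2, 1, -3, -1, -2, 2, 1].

X[k] = Σ(n=0 to 7) x[n] · ω_8^(nk)
where ω_8 = e^(-2πi/8)

Computing each X[k]:
X[0] = -3
X[1] = 3.6569+1.0000i
X[2] = -7-2i
X[3] = -7.6569-1.0000i
X[4] = 1
X[5] = -7.6569+1.0000i
X[6] = -7+2i
X[7] = 3.6569-1.0000i

X = [-3, 3.6569+1.0000i, -7-2i, -7.6569-1.0000i, 1, -7.6569+1.0000i, -7+2i, 3.6569-1.0000i]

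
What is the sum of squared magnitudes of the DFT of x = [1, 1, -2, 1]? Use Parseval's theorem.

Parseval: Σ|x[n]|² = (1/N)Σ|X[k]|², so Σ|X[k]|² = N·Σ|x[n]|² = 4·7.0000

Σ|X[k]|² = N·Σ|x[n]|² = 4·7.0000 = 28.0000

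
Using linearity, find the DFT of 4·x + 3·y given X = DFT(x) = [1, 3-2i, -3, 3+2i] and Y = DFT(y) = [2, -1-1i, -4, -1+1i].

By linearity: DFT(4x + 3y) = 4·DFT(x) + 3·DFT(y)
= 4·[1, 3-2i, -3, 3+2i] + 3·[2, -1-1i, -4, -1+1i]

Computing element-wise:
Z[0] = 4·(1) + 3·(2) = 10
Z[1] = 4·(3-2i) + 3·(-1-1i) = 9-11i
Z[2] = 4·(-3) + 3·(-4) = -24
Z[3] = 4·(3+2i) + 3·(-1+1i) = 9+11i

DFT(4x + 3y) = 4·X + 3·Y = [10, 9-11i, -24, 9+11i]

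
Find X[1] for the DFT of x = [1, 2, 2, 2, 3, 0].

X[1] = Σ(n=0 to 5) x[n] · ω_6^(1n) where ω_6 = e^(-2πi/6)
= (1)·ω_6^0 + (2)·ω_6^1 + (2)·ω_6^2 + (2)·ω_6^3 + (3)·ω_6^4 + (0)·ω_6^5

X[1] = -2.5000-0.8660i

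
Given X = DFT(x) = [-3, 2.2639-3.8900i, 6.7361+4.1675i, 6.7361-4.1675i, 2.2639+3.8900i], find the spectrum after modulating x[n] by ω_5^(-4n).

Modulation property: DFT(ω_5^(-4n)·x[n]) = X[(k-4) mod 5], so circularly shift X by 4 positions.

X[k-4] = [2.2639-3.8900i, 6.7361+4.1675i, 6.7361-4.1675i, 2.2639+3.8900i, -3]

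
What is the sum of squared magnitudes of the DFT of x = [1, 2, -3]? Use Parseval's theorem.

Parseval: Σ|x[n]|² = (1/N)Σ|X[k]|², so Σ|X[k]|² = N·Σ|x[n]|² = 3·14.0000

Σ|X[k]|² = N·Σ|x[n]|² = 3·14.0000 = 42.0000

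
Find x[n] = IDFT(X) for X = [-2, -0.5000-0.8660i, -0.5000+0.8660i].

x[n] = (1/3) Σ(k=0 to 2) X[k] · e^(2πikn/3)

Computing each x[n]:
x[0] = -1
x[1] = 0
x[2] = -1

x = [-1, 0, -1]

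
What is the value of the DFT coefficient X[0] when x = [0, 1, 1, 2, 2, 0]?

X[0] = Σ(n=0 to 5) x[n] · ω_6^0 = Σ x[n]
= (0) + (1) + (1) + (2) + (2) + (0)

X[0] = 6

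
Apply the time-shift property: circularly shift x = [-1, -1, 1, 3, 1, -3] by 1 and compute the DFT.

Time shift by 1: X_shifted[k] = ω_6^(1k) · X[k]
Shifted x = [-3, -1, -1, 1, 3, 1]

DFT(x[n-1]) = [0, -5.0000+5.1962i, -3.0000-1.7321i, -2, -3.0000+1.7321i, -5.0000-5.1962i]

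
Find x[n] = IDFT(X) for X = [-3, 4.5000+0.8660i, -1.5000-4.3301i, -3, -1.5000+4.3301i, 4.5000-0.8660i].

x[n] = (1/6) Σ(k=0 to 5) X[k] · e^(2πikn/6)

Computing each x[n]:
x[0] = 0
x[1] = 2
x[2] = -3
x[3] = -2
x[4] = 0
x[5] = 0

x = [0, 2, -3, -2, 0, 0]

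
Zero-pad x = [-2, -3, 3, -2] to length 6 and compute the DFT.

Original 4-point DFT: [-4, -5+1i, 6, -5-1i]
Zero-padded 6-point DFT provides frequency interpolation.

DFT_6([x, 0, ...]) = [-4, -3, -4.0000+5.1962i, 6, -4.0000-5.1962i, -3]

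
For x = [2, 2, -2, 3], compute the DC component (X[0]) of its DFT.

X[0] = Σ(n=0 to 3) x[n] · ω_4^0 = Σ x[n]
= (2) + (2) + (-2) + (3)

X[0] = 5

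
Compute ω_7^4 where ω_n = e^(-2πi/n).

ω_7^4 = e^(-2πi·4/7)
= cos(-2π·4/7) + i·sin(-2π·4/7)
= cos(-8π/7) + i·sin(-8π/7)

ω_7^4 = cos(-8π/7) + i·sin(-8π/7) = -0.9010+0.4339i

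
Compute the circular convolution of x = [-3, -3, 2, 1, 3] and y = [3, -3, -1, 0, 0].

(x ⊛ y)[n] = Σ(m=0 to 4) x[m] · y[(n-m) mod 5]

Computing each output sample:
(x ⊛ y)[0] = -19
(x ⊛ y)[1] = -3
(x ⊛ y)[2] = 18
(x ⊛ y)[3] = 0
(x ⊛ y)[4] = 4

x ⊛ y = [-19, -3, 18, 0, 4]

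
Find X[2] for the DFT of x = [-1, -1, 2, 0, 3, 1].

X[2] = Σ(n=0 to 5) x[n] · ω_6^(2n) where ω_6 = e^(-2πi/6)
= (-1)·ω_6^0 + (-1)·ω_6^2 + (2)·ω_6^4 + (0)·ω_6^6 + (3)·ω_6^8 + (1)·ω_6^10

X[2] = -3.5000+0.8660i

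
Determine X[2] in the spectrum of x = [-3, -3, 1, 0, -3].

X[2] = Σ(n=0 to 4) x[n] · ω_5^(2n) where ω_5 = e^(-2πi/5)
= (-3)·ω_5^0 + (-3)·ω_5^2 + (1)·ω_5^4 + (0)·ω_5^6 + (-3)·ω_5^8

X[2] = 2.1631+0.9511i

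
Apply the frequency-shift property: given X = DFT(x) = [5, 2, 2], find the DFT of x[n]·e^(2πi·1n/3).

Modulation property: DFT(ω_3^(-1n)·x[n]) = X[(k-1) mod 3], so circularly shift X by 1 positions.

X[k-1] = [2, 5, 2]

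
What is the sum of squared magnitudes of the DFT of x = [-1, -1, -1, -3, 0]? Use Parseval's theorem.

Parseval: Σ|x[n]|² = (1/N)Σ|X[k]|², so Σ|X[k]|² = N·Σ|x[n]|² = 5·12.0000

Σ|X[k]|² = N·Σ|x[n]|² = 5·12.0000 = 60.0000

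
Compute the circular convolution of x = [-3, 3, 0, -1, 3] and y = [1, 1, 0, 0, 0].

(x ⊛ y)[n] = Σ(m=0 to 4) x[m] · y[(n-m) mod 5]

Computing each output sample:
(x ⊛ y)[0] = 0
(x ⊛ y)[1] = 0
(x ⊛ y)[2] = 3
(x ⊛ y)[3] = -1
(x ⊛ y)[4] = 2

x ⊛ y = [0, 0, 3, -1, 2]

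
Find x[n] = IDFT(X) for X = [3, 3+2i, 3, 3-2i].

x[n] = (1/4) Σ(k=0 to 3) X[k] · e^(2πikn/4)

Computing each x[n]:
x[0] = 3
x[1] = -1
x[2] = 0
x[3] = 1

x = [3, -1, 0, 1]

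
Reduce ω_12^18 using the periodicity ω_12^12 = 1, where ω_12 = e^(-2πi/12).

Since ω_12^12 = 1, powers reduce modulo 12.
18 mod 12 = 6
So ω_12^18 = ω_12^6 = e^(-2πi·6/12)

ω_12^18 = ω_12^6 = -1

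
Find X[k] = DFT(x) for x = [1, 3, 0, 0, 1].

X[k] = Σ(n=0 to 4) x[n] · ω_5^(nk)
where ω_5 = e^(-2πi/5)

Computing each X[k]:
X[0] = 5
X[1] = 2.2361-1.9021i
X[2] = -2.2361-1.1756i
X[3] = -2.2361+1.1756i
X[4] = 2.2361+1.9021i

X = [5, 2.2361-1.9021i, -2.2361-1.1756i, -2.2361+1.1756i, 2.2361+1.9021i]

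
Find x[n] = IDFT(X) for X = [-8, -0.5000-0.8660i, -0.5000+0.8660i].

x[n] = (1/3) Σ(k=0 to 2) X[k] · e^(2πikn/3)

Computing each x[n]:
x[0] = -3
x[1] = -2
x[2] = -3

x = [-3, -2, -3]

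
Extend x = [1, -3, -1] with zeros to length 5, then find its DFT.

Original 3-point DFT: [-3, 3.0000+1.7321i, 3.0000-1.7321i]
Zero-padded 5-point DFT provides frequency interpolation.

DFT_5([x, 0, ...]) = [-3, 0.8820+3.4410i, 3.1180+0.8123i, 3.1180-0.8123i, 0.8820-3.4410i]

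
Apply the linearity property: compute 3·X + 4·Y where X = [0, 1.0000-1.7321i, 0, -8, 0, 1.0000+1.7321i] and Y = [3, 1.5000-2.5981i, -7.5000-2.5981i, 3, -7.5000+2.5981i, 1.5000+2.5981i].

By linearity: DFT(3x + 4y) = 3·DFT(x) + 4·DFT(y)
= 3·[0, 1.0000-1.7321i, 0, -8, 0, 1.0000+1.7321i] + 4·[3, 1.5000-2.5981i, -7.5000-2.5981i, 3, -7.5000+2.5981i, 1.5000+2.5981i]

Computing element-wise:
Z[0] = 3·(0) + 4·(3) = 12
Z[1] = 3·(1.0000-1.7321i) + 4·(1.5000-2.5981i) = 9.0000-15.5887i
Z[2] = 3·(0) + 4·(-7.5000-2.5981i) = -30.0000-10.3924i
Z[3] = 3·(-8) + 4·(3) = -12
Z[4] = 3·(0) + 4·(-7.5000+2.5981i) = -30.0000+10.3924i
Z[5] = 3·(1.0000+1.7321i) + 4·(1.5000+2.5981i) = 9.0000+15.5887i

DFT(3x + 4y) = 3·X + 4·Y = [12, 9.0000-15.5887i, -30.0000-10.3924i, -12, -30.0000+10.3924i, 9.0000+15.5887i]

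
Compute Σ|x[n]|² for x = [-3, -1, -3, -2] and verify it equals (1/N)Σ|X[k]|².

Time domain:
Σ|x[n]|² = |-3|² + |-1|² + |-3|² + |-2|² = 23.0000

Frequency domain:
(1/4)Σ|X[k]|² = (1/4)(|-9|² + |-1i|² + |-3|² + |1i|²) = (1/4)·92.0000 = 23.0000

Both sides agree, confirming Parseval's theorem.

Σ|x[n]|² = (1/N)Σ|X[k]|² = 23.0000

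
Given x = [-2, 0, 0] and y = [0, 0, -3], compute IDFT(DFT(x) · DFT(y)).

(x ⊛ y)[n] = Σ(m=0 to 2) x[m] · y[(n-m) mod 3]

Computing each output sample:
(x ⊛ y)[0] = 0
(x ⊛ y)[1] = 0
(x ⊛ y)[2] = 6

x ⊛ y = [0, 0, 6]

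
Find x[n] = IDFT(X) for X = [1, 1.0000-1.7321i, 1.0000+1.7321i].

x[n] = (1/3) Σ(k=0 to 2) X[k] · e^(2πikn/3)

Computing each x[n]:
x[0] = 1
x[1] = 1
x[2] = -1

x = [1, 1, -1]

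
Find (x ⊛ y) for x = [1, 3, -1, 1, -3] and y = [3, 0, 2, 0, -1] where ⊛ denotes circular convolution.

(x ⊛ y)[n] = Σ(m=0 to 4) x[m] · y[(n-m) mod 5]

Computing each output sample:
(x ⊛ y)[0] = 2
(x ⊛ y)[1] = 4
(x ⊛ y)[2] = -2
(x ⊛ y)[3] = 12
(x ⊛ y)[4] = -12

x ⊛ y = [2, 4, -2, 12, -12]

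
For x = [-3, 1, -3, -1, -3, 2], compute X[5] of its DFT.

X[5] = Σ(n=0 to 5) x[n] · ω_6^(5n) where ω_6 = e^(-2πi/6)
= (-3)·ω_6^0 + (1)·ω_6^5 + (-3)·ω_6^10 + (-1)·ω_6^15 + (-3)·ω_6^20 + (2)·ω_6^25

X[5] = 2.5000-0.8660i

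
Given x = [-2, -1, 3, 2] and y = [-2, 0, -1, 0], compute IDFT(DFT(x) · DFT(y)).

(x ⊛ y)[n] = Σ(m=0 to 3) x[m] · y[(n-m) mod 4]

Computing each output sample:
(x ⊛ y)[0] = 1
(x ⊛ y)[1] = 0
(x ⊛ y)[2] = -4
(x ⊛ y)[3] = -3

x ⊛ y = [1, 0, -4, -3]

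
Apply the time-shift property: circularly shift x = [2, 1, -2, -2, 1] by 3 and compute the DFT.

Time shift by 3: X_shifted[k] = ω_5^(3k) · X[k]
Shifted x = [-2, -2, 1, 2, 1]

DFT(x[n-3]) = [0, -4.7361+3.4410i, -0.2639+0.8123i, -0.2639-0.8123i, -4.7361-3.4410i]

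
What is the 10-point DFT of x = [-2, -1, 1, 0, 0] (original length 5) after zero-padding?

Original 5-point DFT: [-2, -3.1180+0.3633i, -0.8820+1.5388i, -0.8820-1.5388i, -3.1180-0.3633i]
Zero-padded 10-point DFT provides frequency interpolation.

DFT_10([x, 0, ...]) = [-2, -2.5000-0.3633i, -3.1180+0.3633i, -2.5000+1.5388i, -0.8820+1.5388i, 0, -0.8820-1.5388i, -2.5000-1.5388i, -3.1180-0.3633i, -2.5000+0.3633i]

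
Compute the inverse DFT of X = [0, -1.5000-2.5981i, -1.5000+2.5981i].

x[n] = (1/3) Σ(k=0 to 2) X[k] · e^(2πikn/3)

Computing each x[n]:
x[0] = -1
x[1] = 2
x[2] = -1

x = [-1, 2, -1]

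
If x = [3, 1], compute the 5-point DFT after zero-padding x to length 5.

Original 2-point DFT: [4, 2]
Zero-padded 5-point DFT provides frequency interpolation.

DFT_5([x, 0, ...]) = [4, 3.3090-0.9511i, 2.1910-0.5878i, 2.1910+0.5878i, 3.3090+0.9511i]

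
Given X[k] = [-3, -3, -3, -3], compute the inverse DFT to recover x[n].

x[n] = (1/4) Σ(k=0 to 3) X[k] · e^(2πikn/4)

Computing each x[n]:
x[0] = -3
x[1] = 0
x[2] = 0
x[3] = 0

x = [-3, 0, 0, 0]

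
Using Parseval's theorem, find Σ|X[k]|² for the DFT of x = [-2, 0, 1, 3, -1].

Parseval: Σ|x[n]|² = (1/N)Σ|X[k]|², so Σ|X[k]|² = N·Σ|x[n]|² = 5·15.0000

Σ|X[k]|² = N·Σ|x[n]|² = 5·15.0000 = 75.0000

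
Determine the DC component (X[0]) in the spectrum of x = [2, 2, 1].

X[0] = Σ(n=0 to 2) x[n] · ω_3^0 = Σ x[n]
= (2) + (2) + (1)

X[0] = 5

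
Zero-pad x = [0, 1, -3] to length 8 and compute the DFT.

Original 3-point DFT: [-2, 1.0000-3.4641i, 1.0000+3.4641i]
Zero-padded 8-point DFT provides frequency interpolation.

DFT_8([x, 0, ...]) = [-2, 0.7071+2.2929i, 3-1i, -0.7071-3.7071i, -4, -0.7071+3.7071i, 3+1i, 0.7071-2.2929i]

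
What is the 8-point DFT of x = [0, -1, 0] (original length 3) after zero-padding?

Original 3-point DFT: [-1, 0.5000+0.8660i, 0.5000-0.8660i]
Zero-padded 8-point DFT provides frequency interpolation.

DFT_8([x, 0, ...]) = [-1, -0.7071+0.7071i, 1i, 0.7071+0.7071i, 1, 0.7071-0.7071i, -1i, -0.7071-0.7071i]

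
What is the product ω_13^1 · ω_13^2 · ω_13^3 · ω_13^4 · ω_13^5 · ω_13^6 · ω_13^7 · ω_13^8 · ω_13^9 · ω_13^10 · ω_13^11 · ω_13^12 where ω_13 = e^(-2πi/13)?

The primitive 13th roots of unity are ω_13^k for k coprime to 13: k ∈ {1, 2, 3, 4, 5, 6, 7, 8, 9, 10, 11, 12}
Their product equals the constant term of the cyclotomic polynomial Φ_13(x) up to sign.
For n ≥ 3, the product of all primitive nth roots of unity is 1. (For n=1 it is 1; for n=2 it is -1.)

1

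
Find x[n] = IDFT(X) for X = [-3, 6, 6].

x[n] = (1/3) Σ(k=0 to 2) X[k] · e^(2πikn/3)

Computing each x[n]:
x[0] = 3
x[1] = -3
x[2] = -3

x = [3, -3, -3]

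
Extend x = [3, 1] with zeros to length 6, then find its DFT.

Original 2-point DFT: [4, 2]
Zero-padded 6-point DFT provides frequency interpolation.

DFT_6([x, 0, ...]) = [4, 3.5000-0.8660i, 2.5000-0.8660i, 2, 2.5000+0.8660i, 3.5000+0.8660i]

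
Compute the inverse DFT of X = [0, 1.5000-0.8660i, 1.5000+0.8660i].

x[n] = (1/3) Σ(k=0 to 2) X[k] · e^(2πikn/3)

Computing each x[n]:
x[0] = 1
x[1] = 0
x[2] = -1

x = [1, 0, -1]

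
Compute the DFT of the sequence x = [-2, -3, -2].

X[k] = Σ(n=0 to 2) x[n] · ω_3^(nk)
where ω_3 = e^(-2πi/3)

Computing each X[k]:
X[0] = -7
X[1] = 0.5000+0.8660i
X[2] = 0.5000-0.8660i

X = [-7, 0.5000+0.8660i, 0.5000-0.8660i]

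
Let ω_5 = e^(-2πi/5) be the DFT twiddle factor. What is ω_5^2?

ω_5^2 = e^(-2πi·2/5)
= cos(-2π·2/5) + i·sin(-2π·2/5)
= cos(-4π/5) + i·sin(-4π/5)

ω_5^2 = cos(-4π/5) + i·sin(-4π/5) = -0.8090-0.5878i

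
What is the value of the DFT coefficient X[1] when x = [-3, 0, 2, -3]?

X[1] = Σ(n=0 to 3) x[n] · ω_4^(1n) where ω_4 = e^(-2πi/4)
= (-3)·ω_4^0 + (0)·ω_4^1 + (2)·ω_4^2 + (-3)·ω_4^3

X[1] = -5-3i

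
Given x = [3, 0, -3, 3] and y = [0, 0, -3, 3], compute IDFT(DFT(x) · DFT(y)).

(x ⊛ y)[n] = Σ(m=0 to 3) x[m] · y[(n-m) mod 4]

Computing each output sample:
(x ⊛ y)[0] = 9
(x ⊛ y)[1] = -18
(x ⊛ y)[2] = 0
(x ⊛ y)[3] = 9

x ⊛ y = [9, -18, 0, 9]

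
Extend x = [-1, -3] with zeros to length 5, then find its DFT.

Original 2-point DFT: [-4, 2]
Zero-padded 5-point DFT provides frequency interpolation.

DFT_5([x, 0, ...]) = [-4, -1.9271+2.8532i, 1.4271+1.7634i, 1.4271-1.7634i, -1.9271-2.8532i]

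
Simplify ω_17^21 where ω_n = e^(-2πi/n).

Since ω_17^17 = 1, powers reduce modulo 17.
21 mod 17 = 4
So ω_17^21 = ω_17^4 = e^(-2πi·4/17)

ω_17^21 = ω_17^4 = 0.0923-0.9957i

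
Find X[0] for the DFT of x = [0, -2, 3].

X[0] = Σ(n=0 to 2) x[n] · ω_3^0 = Σ x[n]
= (0) + (-2) + (3)

X[0] = 1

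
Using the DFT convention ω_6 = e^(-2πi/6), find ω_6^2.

ω_6^2 = e^(-2πi·2/6)
= cos(-2π·2/6) + i·sin(-2π·2/6)
= cos(-4π/6) + i·sin(-4π/6)

ω_6^2 = cos(-4π/6) + i·sin(-4π/6) = -0.5000-0.8660i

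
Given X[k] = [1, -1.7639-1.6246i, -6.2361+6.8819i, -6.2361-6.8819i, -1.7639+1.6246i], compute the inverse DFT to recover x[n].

x[n] = (1/5) Σ(k=0 to 4) X[k] · e^(2πikn/5)

Computing each x[n]:
x[0] = -3
x[1] = 1
x[2] = 3
x[3] = -3
x[4] = 3

x = [-3, 1, 3, -3, 3]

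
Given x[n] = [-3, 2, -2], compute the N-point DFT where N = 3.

X[k] = Σ(n=0 to 2) x[n] · ω_3^(nk)
where ω_3 = e^(-2πi/3)

Computing each X[k]:
X[0] = -3
X[1] = -3.0000-3.4641i
X[2] = -3.0000+3.4641i

X = [-3, -3.0000-3.4641i, -3.0000+3.4641i]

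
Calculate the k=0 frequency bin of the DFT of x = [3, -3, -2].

X[0] = Σ(n=0 to 2) x[n] · ω_3^0 = Σ x[n]
= (3) + (-3) + (-2)

X[0] = -2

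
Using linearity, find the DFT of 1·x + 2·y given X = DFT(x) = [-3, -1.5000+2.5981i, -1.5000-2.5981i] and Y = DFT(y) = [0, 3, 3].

By linearity: DFT(1x + 2y) = 1·DFT(x) + 2·DFT(y)
= 1·[-3, -1.5000+2.5981i, -1.5000-2.5981i] + 2·[0, 3, 3]

Computing element-wise:
Z[0] = 1·(-3) + 2·(0) = -3
Z[1] = 1·(-1.5000+2.5981i) + 2·(3) = 4.5000+2.5981i
Z[2] = 1·(-1.5000-2.5981i) + 2·(3) = 4.5000-2.5981i

DFT(1x + 2y) = 1·X + 2·Y = [-3, 4.5000+2.5981i, 4.5000-2.5981i]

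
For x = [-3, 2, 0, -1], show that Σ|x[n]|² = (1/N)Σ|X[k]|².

Time domain:
Σ|x[n]|² = |-3|² + |2|² + |0|² + |-1|² = 14.0000

Frequency domain:
(1/4)Σ|X[k]|² = (1/4)(|-2|² + |-3-3i|² + |-4|² + |-3+3i|²) = (1/4)·56.0000 = 14.0000

Both sides agree, confirming Parseval's theorem.

Σ|x[n]|² = (1/N)Σ|X[k]|² = 14.0000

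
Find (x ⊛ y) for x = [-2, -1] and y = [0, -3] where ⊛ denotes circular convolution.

(x ⊛ y)[n] = Σ(m=0 to 1) x[m] · y[(n-m) mod 2]

Computing each output sample:
(x ⊛ y)[0] = 3
(x ⊛ y)[1] = 6

x ⊛ y = [3, 6]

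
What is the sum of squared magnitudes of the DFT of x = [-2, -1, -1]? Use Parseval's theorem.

Parseval: Σ|x[n]|² = (1/N)Σ|X[k]|², so Σ|X[k]|² = N·Σ|x[n]|² = 3·6.0000

Σ|X[k]|² = N·Σ|x[n]|² = 3·6.0000 = 18.0000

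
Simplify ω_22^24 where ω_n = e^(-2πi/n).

Since ω_22^22 = 1, powers reduce modulo 22.
24 mod 22 = 2
So ω_22^24 = ω_22^2 = e^(-2πi·2/22)

ω_22^24 = ω_22^2 = 0.8413-0.5406i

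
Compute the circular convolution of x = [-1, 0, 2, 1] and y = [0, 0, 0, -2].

(x ⊛ y)[n] = Σ(m=0 to 3) x[m] · y[(n-m) mod 4]

Computing each output sample:
(x ⊛ y)[0] = 0
(x ⊛ y)[1] = -4
(x ⊛ y)[2] = -2
(x ⊛ y)[3] = 2

x ⊛ y = [0, -4, -2, 2]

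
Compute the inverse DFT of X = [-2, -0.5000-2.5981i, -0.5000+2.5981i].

x[n] = (1/3) Σ(k=0 to 2) X[k] · e^(2πikn/3)

Computing each x[n]:
x[0] = -1
x[1] = 1
x[2] = -2

x = [-1, 1, -2]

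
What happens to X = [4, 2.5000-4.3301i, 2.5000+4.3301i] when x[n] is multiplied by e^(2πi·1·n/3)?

Modulation property: DFT(ω_3^(-1n)·x[n]) = X[(k-1) mod 3], so circularly shift X by 1 positions.

X[k-1] = [2.5000+4.3301i, 4, 2.5000-4.3301i]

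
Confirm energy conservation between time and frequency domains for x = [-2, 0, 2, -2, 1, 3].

Time domain:
Σ|x[n]|² = |-2|² + |0|² + |2|² + |-2|² + |1|² + |3|² = 22.0000

Frequency domain:
(1/6)Σ|X[k]|² = (1/6)(|2|² + |1.7321i|² + |-7.0000+3.4641i|² + |0|² + |-7.0000-3.4641i|² + |-1.7321i|²) = (1/6)·132.0000 = 22.0000

Both sides agree, confirming Parseval's theorem.

Σ|x[n]|² = (1/N)Σ|X[k]|² = 22.0000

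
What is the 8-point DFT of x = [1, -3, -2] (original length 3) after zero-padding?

Original 3-point DFT: [-4, 3.5000+0.8660i, 3.5000-0.8660i]
Zero-padded 8-point DFT provides frequency interpolation.

DFT_8([x, 0, ...]) = [-4, -1.1213+4.1213i, 3+3i, 3.1213+0.1213i, 2, 3.1213-0.1213i, 3-3i, -1.1213-4.1213i]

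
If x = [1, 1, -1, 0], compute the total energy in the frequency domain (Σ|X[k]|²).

Parseval: Σ|x[n]|² = (1/N)Σ|X[k]|², so Σ|X[k]|² = N·Σ|x[n]|² = 4·3.0000

Σ|X[k]|² = N·Σ|x[n]|² = 4·3.0000 = 12.0000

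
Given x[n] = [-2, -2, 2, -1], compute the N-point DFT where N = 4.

X[k] = Σ(n=0 to 3) x[n] · ω_4^(nk)
where ω_4 = e^(-2πi/4)

Computing each X[k]:
X[0] = -3
X[1] = -4+1i
X[2] = 3
X[3] = -4-1i

X = [-3, -4+1i, 3, -4-1i]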